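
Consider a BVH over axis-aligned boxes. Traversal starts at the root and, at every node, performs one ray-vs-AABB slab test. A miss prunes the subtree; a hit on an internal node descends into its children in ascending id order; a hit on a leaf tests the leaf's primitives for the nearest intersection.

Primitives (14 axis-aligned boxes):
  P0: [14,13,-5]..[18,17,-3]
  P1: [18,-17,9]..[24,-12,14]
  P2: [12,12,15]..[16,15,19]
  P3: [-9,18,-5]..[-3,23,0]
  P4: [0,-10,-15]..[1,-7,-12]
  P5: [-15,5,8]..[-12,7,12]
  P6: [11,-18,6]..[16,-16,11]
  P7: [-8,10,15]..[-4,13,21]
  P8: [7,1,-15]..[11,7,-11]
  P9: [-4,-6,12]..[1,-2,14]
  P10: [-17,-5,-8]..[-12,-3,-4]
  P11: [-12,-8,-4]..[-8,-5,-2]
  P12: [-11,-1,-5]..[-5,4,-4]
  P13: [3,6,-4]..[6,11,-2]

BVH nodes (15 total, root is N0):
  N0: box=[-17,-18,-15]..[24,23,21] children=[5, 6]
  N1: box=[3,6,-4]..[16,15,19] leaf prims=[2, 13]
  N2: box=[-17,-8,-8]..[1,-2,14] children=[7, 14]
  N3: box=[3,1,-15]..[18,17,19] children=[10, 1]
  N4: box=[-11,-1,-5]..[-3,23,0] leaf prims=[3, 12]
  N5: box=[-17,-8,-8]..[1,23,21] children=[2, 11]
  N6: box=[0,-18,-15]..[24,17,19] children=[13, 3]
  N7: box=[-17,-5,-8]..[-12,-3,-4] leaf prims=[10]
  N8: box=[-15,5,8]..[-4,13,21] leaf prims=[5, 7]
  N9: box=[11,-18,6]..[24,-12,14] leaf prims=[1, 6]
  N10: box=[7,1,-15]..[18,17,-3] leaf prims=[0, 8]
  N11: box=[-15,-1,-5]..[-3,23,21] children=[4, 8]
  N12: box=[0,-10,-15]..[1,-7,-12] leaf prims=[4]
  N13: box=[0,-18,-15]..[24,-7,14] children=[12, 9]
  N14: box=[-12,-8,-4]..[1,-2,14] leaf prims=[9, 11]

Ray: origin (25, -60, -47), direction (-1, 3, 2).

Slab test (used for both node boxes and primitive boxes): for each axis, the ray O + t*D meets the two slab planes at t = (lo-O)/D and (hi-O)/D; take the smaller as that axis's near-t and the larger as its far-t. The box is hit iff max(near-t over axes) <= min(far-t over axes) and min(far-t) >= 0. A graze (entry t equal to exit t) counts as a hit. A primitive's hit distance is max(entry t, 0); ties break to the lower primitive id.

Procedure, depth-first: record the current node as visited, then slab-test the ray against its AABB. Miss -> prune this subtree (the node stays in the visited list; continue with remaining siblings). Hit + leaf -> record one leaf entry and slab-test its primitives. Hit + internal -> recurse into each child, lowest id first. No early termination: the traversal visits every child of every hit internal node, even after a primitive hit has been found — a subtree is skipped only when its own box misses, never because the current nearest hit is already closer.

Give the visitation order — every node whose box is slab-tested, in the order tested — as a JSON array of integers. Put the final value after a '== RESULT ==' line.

Walk:
N0 x:[1,42] y:[14,83/3] z:[16,34] -> hit [16,83/3], descend [5, 6]
  N5 x:[24,42] y:[52/3,83/3] z:[39/2,34] -> hit [24,83/3], descend [2, 11]
    N2 x:[24,42] y:[52/3,58/3] z:[39/2,61/2] -> miss, prune
    N11 x:[28,40] y:[59/3,83/3] z:[21,34] -> miss, prune
  N6 x:[1,25] y:[14,77/3] z:[16,33] -> hit [16,25], descend [3, 13]
    N3 x:[7,22] y:[61/3,77/3] z:[16,33] -> hit [61/3,22], descend [1, 10]
      N1 x:[9,22] y:[22,25] z:[43/2,33] -> hit [22,22] leaf, test {P2(miss), P13@t=22}
      N10 x:[7,18] y:[61/3,77/3] z:[16,22] -> miss, prune
    N13 x:[1,25] y:[14,53/3] z:[16,61/2] -> hit [16,53/3], descend [9, 12]
      N9 x:[1,14] y:[14,16] z:[53/2,61/2] -> miss, prune
      N12 x:[24,25] y:[50/3,53/3] z:[16,35/2] -> miss, prune

Visited [0, 5, 2, 11, 6, 3, 1, 10, 13, 9, 12]. Tests: 11 box, 1 leaf. Nearest: P13.

== RESULT ==
[0, 5, 2, 11, 6, 3, 1, 10, 13, 9, 12]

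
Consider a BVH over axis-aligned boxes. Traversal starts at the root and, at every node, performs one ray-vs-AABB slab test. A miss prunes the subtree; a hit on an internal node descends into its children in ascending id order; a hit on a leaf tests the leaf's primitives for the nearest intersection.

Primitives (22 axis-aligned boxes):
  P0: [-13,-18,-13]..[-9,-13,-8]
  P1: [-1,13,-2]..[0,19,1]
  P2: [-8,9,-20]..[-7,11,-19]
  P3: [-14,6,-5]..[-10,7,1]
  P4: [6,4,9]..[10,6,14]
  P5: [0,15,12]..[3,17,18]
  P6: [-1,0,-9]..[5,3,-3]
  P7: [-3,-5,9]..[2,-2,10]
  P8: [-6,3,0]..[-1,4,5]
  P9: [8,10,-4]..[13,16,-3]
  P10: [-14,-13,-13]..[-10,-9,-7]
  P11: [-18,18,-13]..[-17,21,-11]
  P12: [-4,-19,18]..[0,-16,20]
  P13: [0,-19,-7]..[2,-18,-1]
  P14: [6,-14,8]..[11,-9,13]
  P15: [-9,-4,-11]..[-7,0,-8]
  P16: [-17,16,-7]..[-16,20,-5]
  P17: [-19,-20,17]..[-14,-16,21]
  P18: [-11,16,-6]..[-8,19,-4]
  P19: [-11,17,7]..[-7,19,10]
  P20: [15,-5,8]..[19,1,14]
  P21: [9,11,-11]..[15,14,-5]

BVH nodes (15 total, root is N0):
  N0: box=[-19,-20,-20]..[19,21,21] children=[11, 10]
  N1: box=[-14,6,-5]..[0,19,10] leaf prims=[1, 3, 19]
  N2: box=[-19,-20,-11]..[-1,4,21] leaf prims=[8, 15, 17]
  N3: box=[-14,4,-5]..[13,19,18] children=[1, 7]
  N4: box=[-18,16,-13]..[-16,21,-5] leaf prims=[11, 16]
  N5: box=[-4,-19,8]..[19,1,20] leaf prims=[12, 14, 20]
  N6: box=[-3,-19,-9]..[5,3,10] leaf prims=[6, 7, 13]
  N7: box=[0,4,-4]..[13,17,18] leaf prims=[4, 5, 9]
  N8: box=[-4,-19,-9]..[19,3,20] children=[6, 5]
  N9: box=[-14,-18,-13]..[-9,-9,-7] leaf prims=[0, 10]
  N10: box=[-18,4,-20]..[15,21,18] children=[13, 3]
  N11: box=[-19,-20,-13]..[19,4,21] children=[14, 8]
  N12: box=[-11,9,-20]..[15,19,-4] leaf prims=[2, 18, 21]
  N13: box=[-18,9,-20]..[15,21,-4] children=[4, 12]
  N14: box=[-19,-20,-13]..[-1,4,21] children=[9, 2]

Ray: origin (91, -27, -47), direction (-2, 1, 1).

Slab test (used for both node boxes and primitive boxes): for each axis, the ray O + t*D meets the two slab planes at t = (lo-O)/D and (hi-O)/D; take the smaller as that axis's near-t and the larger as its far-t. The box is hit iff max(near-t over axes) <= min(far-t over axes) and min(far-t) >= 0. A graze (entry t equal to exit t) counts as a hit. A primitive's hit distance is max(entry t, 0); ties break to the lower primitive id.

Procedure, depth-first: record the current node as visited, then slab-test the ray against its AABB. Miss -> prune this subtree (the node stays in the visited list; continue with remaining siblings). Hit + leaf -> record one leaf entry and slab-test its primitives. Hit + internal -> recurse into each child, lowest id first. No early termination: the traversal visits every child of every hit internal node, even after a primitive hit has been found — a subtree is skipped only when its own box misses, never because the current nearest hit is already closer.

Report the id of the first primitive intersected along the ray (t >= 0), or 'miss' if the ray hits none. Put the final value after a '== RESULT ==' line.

Traverse from the root:
N0 x:[36,55] y:[7,48] z:[27,68] -> hit [36,48], descend [10, 11]
  N10 x:[38,109/2] y:[31,48] z:[27,65] -> hit [38,48], descend [3, 13]
    N3 x:[39,105/2] y:[31,46] z:[42,65] -> hit [42,46], descend [1, 7]
      N1 x:[91/2,105/2] y:[33,46] z:[42,57] -> hit [91/2,46] leaf, test {P1@t=91/2, P3(miss), P19(miss)}
      N7 x:[39,91/2] y:[31,44] z:[43,65] -> hit [43,44] leaf, test {P4(miss), P5(miss), P9(miss)}
    N13 x:[38,109/2] y:[36,48] z:[27,43] -> hit [38,43], descend [4, 12]
      N4 x:[107/2,109/2] y:[43,48] z:[34,42] -> miss, prune
      N12 x:[38,51] y:[36,46] z:[27,43] -> hit [38,43] leaf, test {P2(miss), P18(miss), P21@t=38}
  N11 x:[36,55] y:[7,31] z:[34,68] -> miss, prune

order=[0, 10, 3, 1, 7, 13, 4, 12, 11]  |boxes|=9  |leaves|=3  hit=P21

== RESULT ==
21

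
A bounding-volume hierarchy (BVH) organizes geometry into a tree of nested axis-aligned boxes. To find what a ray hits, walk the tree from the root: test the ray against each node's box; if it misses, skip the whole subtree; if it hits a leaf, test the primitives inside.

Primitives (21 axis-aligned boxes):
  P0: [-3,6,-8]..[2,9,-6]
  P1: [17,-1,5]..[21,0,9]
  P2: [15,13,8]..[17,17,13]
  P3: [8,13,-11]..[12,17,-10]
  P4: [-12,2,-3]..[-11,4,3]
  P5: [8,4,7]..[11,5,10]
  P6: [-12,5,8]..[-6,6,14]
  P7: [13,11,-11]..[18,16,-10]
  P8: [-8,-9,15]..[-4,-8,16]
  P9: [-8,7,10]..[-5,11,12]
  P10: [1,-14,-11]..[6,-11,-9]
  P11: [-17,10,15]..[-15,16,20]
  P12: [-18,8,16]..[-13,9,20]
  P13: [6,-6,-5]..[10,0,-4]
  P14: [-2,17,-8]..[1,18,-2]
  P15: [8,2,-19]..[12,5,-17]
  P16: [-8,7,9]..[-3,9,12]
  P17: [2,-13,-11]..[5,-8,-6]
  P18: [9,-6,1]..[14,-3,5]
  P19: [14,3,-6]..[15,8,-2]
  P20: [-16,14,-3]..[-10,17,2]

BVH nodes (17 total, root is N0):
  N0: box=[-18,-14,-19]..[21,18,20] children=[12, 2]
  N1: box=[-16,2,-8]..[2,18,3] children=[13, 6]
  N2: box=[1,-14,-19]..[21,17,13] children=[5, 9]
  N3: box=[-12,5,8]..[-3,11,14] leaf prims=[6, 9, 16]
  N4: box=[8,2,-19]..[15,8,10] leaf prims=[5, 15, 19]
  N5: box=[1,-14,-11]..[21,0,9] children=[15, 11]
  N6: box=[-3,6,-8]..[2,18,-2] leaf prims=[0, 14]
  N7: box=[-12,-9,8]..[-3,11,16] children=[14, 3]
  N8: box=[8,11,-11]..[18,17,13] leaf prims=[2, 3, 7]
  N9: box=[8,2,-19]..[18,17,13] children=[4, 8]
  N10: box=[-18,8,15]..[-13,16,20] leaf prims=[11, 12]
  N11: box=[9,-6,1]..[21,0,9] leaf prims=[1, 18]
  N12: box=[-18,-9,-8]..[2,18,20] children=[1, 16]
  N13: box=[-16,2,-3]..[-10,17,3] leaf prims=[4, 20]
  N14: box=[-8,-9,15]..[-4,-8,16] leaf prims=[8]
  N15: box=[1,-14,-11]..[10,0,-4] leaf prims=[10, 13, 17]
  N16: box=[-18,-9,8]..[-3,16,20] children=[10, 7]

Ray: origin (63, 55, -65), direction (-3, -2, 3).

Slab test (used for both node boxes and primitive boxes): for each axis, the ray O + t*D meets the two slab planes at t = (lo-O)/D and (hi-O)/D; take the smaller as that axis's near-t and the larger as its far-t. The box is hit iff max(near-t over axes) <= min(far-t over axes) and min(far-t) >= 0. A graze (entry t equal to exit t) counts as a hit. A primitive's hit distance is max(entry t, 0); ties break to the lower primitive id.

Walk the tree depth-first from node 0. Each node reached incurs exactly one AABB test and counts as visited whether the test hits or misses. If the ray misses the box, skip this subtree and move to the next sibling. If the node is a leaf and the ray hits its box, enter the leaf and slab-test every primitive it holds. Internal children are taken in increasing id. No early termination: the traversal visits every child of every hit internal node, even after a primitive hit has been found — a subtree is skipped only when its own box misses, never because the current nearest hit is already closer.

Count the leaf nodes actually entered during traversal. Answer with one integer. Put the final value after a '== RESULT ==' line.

Traverse from the root:
N0 x:[14,27] y:[37/2,69/2] z:[46/3,85/3] -> hit [37/2,27], descend [2, 12]
  N2 x:[14,62/3] y:[19,69/2] z:[46/3,26] -> hit [19,62/3], descend [5, 9]
    N5 x:[14,62/3] y:[55/2,69/2] z:[18,74/3] -> miss, prune
    N9 x:[15,55/3] y:[19,53/2] z:[46/3,26] -> miss, prune
  N12 x:[61/3,27] y:[37/2,32] z:[19,85/3] -> hit [61/3,27], descend [1, 16]
    N1 x:[61/3,79/3] y:[37/2,53/2] z:[19,68/3] -> hit [61/3,68/3], descend [6, 13]
      N6 x:[61/3,22] y:[37/2,49/2] z:[19,21] -> hit [61/3,21] leaf, test {P0(miss), P14(miss)}
      N13 x:[73/3,79/3] y:[19,53/2] z:[62/3,68/3] -> miss, prune
    N16 x:[22,27] y:[39/2,32] z:[73/3,85/3] -> hit [73/3,27], descend [7, 10]
      N7 x:[22,25] y:[22,32] z:[73/3,27] -> hit [73/3,25], descend [3, 14]
        N3 x:[22,25] y:[22,25] z:[73/3,79/3] -> hit [73/3,25] leaf, test {P6@t=49/2, P9(miss), P16(miss)}
        N14 x:[67/3,71/3] y:[63/2,32] z:[80/3,27] -> miss, prune
      N10 x:[76/3,27] y:[39/2,47/2] z:[80/3,85/3] -> miss, prune

13 AABB tests over nodes [0, 2, 5, 9, 12, 1, 6, 13, 16, 7, 3, 14, 10]; 2 leaves entered; closest P6.

== RESULT ==
2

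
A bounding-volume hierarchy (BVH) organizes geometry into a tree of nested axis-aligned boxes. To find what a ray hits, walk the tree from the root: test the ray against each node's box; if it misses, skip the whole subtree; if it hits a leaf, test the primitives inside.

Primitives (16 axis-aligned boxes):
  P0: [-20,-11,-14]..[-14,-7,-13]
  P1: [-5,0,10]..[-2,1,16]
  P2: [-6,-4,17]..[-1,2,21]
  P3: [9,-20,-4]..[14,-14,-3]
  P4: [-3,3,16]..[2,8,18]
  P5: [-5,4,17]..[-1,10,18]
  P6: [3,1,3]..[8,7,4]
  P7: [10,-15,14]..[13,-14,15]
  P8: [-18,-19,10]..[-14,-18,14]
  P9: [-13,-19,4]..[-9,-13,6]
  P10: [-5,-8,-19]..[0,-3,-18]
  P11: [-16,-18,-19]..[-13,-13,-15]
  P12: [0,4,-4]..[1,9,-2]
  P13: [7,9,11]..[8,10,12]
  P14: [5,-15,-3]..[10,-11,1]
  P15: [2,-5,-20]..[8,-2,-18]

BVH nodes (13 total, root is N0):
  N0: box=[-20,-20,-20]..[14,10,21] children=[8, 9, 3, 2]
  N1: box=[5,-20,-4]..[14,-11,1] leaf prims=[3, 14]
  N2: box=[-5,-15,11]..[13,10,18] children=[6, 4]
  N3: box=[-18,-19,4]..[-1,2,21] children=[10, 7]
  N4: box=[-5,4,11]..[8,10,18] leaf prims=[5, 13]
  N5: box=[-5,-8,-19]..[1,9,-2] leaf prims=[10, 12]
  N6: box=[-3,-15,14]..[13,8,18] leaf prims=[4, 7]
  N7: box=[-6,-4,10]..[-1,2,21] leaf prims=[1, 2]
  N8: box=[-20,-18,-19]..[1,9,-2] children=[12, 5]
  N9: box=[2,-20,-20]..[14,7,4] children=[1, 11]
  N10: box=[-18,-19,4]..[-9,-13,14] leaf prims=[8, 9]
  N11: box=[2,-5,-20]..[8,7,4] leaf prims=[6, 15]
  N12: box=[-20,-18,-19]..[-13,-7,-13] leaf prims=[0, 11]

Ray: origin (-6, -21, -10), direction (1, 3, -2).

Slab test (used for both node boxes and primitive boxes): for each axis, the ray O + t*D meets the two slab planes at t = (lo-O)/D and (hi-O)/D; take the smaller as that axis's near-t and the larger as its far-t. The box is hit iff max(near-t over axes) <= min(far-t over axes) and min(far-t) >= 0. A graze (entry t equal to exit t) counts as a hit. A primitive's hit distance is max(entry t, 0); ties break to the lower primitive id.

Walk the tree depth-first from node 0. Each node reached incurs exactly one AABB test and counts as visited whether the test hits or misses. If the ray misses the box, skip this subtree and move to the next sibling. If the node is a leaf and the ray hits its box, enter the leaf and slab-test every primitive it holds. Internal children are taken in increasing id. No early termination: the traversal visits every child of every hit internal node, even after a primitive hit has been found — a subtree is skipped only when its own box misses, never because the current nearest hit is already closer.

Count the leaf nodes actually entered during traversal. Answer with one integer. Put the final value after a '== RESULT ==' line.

Trace the traversal:
N0 x:[-14,20] y:[1/3,31/3] z:[-31/2,5] -> hit [1/3,5], descend [2, 3, 8, 9]
  N2 x:[1,19] y:[2,31/3] z:[-14,-21/2] -> miss, prune
  N3 x:[-12,5] y:[2/3,23/3] z:[-31/2,-7] -> miss, prune
  N8 x:[-14,7] y:[1,10] z:[-4,9/2] -> hit [1,9/2], descend [5, 12]
    N5 x:[1,7] y:[13/3,10] z:[-4,9/2] -> hit [13/3,9/2] leaf, test {P10@t=13/3, P12(miss)}
    N12 x:[-14,-7] y:[1,14/3] z:[3/2,9/2] -> miss, prune
  N9 x:[8,20] y:[1/3,28/3] z:[-7,5] -> miss, prune

order=[0, 2, 3, 8, 5, 12, 9]  |boxes|=7  |leaves|=1  hit=P10

== RESULT ==
1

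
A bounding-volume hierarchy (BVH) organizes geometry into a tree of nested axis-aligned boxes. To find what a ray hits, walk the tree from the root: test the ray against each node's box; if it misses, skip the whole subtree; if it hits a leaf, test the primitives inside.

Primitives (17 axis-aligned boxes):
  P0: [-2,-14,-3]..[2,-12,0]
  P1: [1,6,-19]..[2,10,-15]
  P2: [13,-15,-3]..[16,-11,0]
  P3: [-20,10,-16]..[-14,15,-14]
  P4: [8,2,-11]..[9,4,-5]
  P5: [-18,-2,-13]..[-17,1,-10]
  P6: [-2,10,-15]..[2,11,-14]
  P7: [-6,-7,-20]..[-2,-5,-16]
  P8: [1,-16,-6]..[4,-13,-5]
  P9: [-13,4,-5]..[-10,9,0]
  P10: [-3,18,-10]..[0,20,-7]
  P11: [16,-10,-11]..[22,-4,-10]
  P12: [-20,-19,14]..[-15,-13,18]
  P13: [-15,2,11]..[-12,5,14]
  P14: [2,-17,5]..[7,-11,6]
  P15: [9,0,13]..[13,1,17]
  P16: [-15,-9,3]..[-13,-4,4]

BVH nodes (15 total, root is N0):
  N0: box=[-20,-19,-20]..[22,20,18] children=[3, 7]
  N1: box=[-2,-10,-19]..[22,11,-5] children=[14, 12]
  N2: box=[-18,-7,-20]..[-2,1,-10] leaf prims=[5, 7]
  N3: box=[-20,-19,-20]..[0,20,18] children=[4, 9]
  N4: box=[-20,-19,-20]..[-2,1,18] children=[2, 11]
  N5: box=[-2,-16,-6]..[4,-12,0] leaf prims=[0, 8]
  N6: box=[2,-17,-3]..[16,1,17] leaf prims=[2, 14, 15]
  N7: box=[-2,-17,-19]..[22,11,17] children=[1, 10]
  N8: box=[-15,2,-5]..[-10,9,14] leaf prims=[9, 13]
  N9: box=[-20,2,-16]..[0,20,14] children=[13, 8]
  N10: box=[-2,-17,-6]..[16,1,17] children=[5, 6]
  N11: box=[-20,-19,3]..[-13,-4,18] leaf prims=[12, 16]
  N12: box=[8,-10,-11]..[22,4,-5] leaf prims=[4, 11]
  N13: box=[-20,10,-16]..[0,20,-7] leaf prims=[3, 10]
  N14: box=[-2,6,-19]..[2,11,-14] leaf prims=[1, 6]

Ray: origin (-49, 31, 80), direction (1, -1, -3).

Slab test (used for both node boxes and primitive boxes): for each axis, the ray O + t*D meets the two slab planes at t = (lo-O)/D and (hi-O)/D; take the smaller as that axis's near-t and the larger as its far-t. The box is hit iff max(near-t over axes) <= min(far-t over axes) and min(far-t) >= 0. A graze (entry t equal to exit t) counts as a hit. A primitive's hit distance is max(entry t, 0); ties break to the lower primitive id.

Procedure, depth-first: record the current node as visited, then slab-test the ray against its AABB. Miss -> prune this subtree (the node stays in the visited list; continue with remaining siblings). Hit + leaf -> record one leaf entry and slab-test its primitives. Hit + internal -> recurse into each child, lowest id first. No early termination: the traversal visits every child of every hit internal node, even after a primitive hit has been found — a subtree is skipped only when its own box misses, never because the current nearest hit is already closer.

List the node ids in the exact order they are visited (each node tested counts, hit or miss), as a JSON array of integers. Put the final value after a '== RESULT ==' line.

Walk:
N0 x:[29,71] y:[11,50] z:[62/3,100/3] -> hit [29,100/3], descend [3, 7]
  N3 x:[29,49] y:[11,50] z:[62/3,100/3] -> hit [29,100/3], descend [4, 9]
    N4 x:[29,47] y:[30,50] z:[62/3,100/3] -> hit [30,100/3], descend [2, 11]
      N2 x:[31,47] y:[30,38] z:[30,100/3] -> hit [31,100/3] leaf, test {P5@t=31, P7(miss)}
      N11 x:[29,36] y:[35,50] z:[62/3,77/3] -> miss, prune
    N9 x:[29,49] y:[11,29] z:[22,32] -> hit [29,29], descend [8, 13]
      N8 x:[34,39] y:[22,29] z:[22,85/3] -> miss, prune
      N13 x:[29,49] y:[11,21] z:[29,32] -> miss, prune
  N7 x:[47,71] y:[20,48] z:[21,33] -> miss, prune

Visited [0, 3, 4, 2, 11, 9, 8, 13, 7]. Tests: 9 box, 1 leaf. Nearest: P5.

== RESULT ==
[0, 3, 4, 2, 11, 9, 8, 13, 7]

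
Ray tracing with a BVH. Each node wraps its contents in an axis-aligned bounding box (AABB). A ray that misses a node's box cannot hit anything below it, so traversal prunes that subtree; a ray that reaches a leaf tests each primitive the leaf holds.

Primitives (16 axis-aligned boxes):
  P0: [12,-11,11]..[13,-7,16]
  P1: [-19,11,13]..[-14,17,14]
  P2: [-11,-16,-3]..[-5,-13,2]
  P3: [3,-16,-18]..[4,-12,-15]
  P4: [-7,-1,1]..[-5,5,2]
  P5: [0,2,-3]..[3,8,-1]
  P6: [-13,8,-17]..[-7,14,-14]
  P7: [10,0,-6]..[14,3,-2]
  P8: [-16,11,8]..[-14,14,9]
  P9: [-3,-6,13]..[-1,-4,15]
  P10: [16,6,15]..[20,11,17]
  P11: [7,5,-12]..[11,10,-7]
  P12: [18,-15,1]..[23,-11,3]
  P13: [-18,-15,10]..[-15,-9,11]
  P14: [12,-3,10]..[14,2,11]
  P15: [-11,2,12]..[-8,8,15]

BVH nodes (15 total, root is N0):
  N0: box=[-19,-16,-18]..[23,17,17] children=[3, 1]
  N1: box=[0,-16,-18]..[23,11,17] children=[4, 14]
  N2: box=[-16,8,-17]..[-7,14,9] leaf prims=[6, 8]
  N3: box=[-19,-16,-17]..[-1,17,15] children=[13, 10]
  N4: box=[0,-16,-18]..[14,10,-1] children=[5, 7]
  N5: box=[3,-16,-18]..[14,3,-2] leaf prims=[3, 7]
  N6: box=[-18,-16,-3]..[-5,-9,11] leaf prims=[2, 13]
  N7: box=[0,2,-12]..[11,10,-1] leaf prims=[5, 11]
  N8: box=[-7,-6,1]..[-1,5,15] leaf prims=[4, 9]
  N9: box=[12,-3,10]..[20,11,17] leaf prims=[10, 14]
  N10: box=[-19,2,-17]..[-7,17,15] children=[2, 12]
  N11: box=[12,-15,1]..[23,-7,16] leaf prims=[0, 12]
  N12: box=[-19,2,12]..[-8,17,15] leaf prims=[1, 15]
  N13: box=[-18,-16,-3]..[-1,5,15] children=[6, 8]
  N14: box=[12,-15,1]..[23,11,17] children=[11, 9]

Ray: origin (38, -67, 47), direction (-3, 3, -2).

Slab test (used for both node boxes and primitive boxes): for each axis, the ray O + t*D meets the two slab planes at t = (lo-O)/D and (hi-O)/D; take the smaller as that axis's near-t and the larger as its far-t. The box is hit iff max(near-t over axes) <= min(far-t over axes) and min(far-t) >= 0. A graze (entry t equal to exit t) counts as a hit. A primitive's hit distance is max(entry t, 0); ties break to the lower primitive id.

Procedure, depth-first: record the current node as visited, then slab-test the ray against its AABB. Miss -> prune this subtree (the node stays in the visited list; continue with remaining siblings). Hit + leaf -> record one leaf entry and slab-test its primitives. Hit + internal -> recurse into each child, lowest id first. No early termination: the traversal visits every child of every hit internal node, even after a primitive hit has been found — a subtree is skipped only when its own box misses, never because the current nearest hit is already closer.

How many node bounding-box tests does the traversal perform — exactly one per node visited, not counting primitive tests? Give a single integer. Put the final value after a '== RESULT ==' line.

Traverse from the root:
N0 x:[5,19] y:[17,28] z:[15,65/2] -> hit [17,19], descend [1, 3]
  N1 x:[5,38/3] y:[17,26] z:[15,65/2] -> miss, prune
  N3 x:[13,19] y:[17,28] z:[16,32] -> hit [17,19], descend [10, 13]
    N10 x:[15,19] y:[23,28] z:[16,32] -> miss, prune
    N13 x:[13,56/3] y:[17,24] z:[16,25] -> hit [17,56/3], descend [6, 8]
      N6 x:[43/3,56/3] y:[17,58/3] z:[18,25] -> hit [18,56/3] leaf, test {P2(miss), P13@t=18}
      N8 x:[13,15] y:[61/3,24] z:[16,23] -> miss, prune

order=[0, 1, 3, 10, 13, 6, 8]  |boxes|=7  |leaves|=1  hit=P13

== RESULT ==
7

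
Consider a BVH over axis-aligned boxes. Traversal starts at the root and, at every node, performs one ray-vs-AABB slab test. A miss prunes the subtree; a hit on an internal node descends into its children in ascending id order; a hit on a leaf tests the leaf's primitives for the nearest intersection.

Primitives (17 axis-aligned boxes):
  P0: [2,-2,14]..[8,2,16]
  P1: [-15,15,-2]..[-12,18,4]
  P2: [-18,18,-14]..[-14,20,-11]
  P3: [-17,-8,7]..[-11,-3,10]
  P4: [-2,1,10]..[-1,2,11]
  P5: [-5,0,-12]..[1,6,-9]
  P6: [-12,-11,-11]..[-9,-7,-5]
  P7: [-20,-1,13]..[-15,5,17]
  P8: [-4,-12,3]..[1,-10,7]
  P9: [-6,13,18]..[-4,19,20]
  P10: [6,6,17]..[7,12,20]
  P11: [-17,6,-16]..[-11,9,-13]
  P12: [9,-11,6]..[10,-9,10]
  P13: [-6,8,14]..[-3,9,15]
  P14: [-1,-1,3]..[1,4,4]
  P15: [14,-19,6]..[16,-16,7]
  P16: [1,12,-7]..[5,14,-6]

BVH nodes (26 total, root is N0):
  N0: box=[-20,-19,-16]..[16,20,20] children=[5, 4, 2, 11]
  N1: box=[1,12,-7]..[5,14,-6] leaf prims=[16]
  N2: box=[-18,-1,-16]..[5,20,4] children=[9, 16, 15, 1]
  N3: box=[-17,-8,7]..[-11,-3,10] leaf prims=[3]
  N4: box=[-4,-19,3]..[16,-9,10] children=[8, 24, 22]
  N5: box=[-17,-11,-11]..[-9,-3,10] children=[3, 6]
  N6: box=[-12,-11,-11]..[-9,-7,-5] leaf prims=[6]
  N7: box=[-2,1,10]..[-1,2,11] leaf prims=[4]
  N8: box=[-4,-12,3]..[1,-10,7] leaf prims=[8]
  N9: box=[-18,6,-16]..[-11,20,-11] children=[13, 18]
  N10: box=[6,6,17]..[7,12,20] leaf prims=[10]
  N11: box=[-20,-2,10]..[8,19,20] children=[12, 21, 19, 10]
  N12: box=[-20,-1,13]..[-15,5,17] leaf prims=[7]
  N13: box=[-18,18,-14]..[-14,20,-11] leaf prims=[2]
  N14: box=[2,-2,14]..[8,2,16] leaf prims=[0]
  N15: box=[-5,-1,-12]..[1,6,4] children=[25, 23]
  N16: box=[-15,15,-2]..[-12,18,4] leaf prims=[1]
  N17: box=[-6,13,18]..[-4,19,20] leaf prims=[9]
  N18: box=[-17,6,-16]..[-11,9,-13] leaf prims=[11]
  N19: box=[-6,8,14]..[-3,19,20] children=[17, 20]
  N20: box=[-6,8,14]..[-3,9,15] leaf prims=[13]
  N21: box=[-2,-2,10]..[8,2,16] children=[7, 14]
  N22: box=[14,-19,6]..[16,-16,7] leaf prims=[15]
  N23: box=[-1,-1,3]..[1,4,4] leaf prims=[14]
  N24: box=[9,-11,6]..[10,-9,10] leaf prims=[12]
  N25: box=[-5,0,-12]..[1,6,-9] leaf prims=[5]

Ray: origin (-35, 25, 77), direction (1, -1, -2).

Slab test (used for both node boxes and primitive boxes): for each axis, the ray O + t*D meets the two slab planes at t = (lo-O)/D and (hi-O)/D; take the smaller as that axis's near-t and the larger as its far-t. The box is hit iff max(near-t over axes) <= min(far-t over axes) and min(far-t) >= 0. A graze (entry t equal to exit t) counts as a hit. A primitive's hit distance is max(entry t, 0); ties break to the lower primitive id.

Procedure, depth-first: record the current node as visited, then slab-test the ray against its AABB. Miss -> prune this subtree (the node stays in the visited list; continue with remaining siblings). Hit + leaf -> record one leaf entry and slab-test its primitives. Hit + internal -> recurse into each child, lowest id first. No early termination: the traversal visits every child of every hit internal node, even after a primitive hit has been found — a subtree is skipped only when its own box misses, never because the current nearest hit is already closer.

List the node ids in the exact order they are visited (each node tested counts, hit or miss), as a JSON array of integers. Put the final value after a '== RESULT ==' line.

Trace the traversal:
N0 x:[15,51] y:[5,44] z:[57/2,93/2] -> hit [57/2,44], descend [2, 4, 5, 11]
  N2 x:[17,40] y:[5,26] z:[73/2,93/2] -> miss, prune
  N4 x:[31,51] y:[34,44] z:[67/2,37] -> hit [34,37], descend [8, 22, 24]
    N8 x:[31,36] y:[35,37] z:[35,37] -> hit [35,36] leaf, test {P8@t=35}
    N22 x:[49,51] y:[41,44] z:[35,71/2] -> miss, prune
    N24 x:[44,45] y:[34,36] z:[67/2,71/2] -> miss, prune
  N5 x:[18,26] y:[28,36] z:[67/2,44] -> miss, prune
  N11 x:[15,43] y:[6,27] z:[57/2,67/2] -> miss, prune

Summary -> nodes [0, 2, 4, 8, 22, 24, 5, 11]; box-tests=8; leaf-entries=1; first=P8

== RESULT ==
[0, 2, 4, 8, 22, 24, 5, 11]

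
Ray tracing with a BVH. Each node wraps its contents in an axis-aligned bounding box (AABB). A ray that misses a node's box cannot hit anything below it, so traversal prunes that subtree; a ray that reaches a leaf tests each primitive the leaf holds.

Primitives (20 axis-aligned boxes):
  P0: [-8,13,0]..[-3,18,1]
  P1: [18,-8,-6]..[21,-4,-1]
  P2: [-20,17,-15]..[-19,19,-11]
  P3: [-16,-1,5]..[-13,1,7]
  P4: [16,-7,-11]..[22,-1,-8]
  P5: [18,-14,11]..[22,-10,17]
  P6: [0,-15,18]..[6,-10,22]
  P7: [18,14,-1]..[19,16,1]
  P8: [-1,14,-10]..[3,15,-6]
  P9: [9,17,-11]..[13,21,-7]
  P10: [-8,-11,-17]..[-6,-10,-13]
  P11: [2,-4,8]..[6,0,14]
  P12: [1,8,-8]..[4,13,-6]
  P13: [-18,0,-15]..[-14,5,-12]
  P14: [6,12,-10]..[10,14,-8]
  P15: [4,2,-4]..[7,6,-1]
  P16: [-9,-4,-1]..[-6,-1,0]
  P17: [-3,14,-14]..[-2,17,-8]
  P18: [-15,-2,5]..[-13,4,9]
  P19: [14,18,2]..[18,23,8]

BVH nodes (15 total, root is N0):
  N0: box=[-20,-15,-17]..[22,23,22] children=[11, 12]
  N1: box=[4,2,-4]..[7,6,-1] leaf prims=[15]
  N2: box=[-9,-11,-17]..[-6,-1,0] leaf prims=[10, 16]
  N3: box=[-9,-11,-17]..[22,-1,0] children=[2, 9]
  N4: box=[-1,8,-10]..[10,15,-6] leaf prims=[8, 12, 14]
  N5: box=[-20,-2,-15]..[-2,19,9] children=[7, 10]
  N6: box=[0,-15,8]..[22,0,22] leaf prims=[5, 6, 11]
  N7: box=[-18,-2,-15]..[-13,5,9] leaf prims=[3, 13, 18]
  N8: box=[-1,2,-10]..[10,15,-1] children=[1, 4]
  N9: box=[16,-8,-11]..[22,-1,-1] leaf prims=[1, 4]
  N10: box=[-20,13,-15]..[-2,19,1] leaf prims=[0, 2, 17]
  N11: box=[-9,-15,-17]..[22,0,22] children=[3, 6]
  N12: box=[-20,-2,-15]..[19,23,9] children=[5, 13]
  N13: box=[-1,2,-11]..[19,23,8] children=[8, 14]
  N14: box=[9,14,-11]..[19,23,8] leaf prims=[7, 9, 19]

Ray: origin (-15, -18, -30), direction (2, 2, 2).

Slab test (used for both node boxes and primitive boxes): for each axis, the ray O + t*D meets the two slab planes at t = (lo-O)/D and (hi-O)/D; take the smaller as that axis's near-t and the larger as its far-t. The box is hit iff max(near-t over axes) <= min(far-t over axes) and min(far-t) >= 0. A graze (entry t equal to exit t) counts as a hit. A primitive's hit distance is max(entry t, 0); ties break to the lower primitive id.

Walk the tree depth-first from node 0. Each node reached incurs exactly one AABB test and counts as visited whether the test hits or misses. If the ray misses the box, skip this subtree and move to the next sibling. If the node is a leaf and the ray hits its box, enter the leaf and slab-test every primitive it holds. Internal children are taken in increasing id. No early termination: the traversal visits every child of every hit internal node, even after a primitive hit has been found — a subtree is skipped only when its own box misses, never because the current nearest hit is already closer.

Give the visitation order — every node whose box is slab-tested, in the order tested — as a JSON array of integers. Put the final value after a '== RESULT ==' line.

Trace the traversal:
N0 x:[-5/2,37/2] y:[3/2,41/2] z:[13/2,26] -> hit [13/2,37/2], descend [11, 12]
  N11 x:[3,37/2] y:[3/2,9] z:[13/2,26] -> hit [13/2,9], descend [3, 6]
    N3 x:[3,37/2] y:[7/2,17/2] z:[13/2,15] -> hit [13/2,17/2], descend [2, 9]
      N2 x:[3,9/2] y:[7/2,17/2] z:[13/2,15] -> miss, prune
      N9 x:[31/2,37/2] y:[5,17/2] z:[19/2,29/2] -> miss, prune
    N6 x:[15/2,37/2] y:[3/2,9] z:[19,26] -> miss, prune
  N12 x:[-5/2,17] y:[8,41/2] z:[15/2,39/2] -> hit [8,17], descend [5, 13]
    N5 x:[-5/2,13/2] y:[8,37/2] z:[15/2,39/2] -> miss, prune
    N13 x:[7,17] y:[10,41/2] z:[19/2,19] -> hit [10,17], descend [8, 14]
      N8 x:[7,25/2] y:[10,33/2] z:[10,29/2] -> hit [10,25/2], descend [1, 4]
        N1 x:[19/2,11] y:[10,12] z:[13,29/2] -> miss, prune
        N4 x:[7,25/2] y:[13,33/2] z:[10,12] -> miss, prune
      N14 x:[12,17] y:[16,41/2] z:[19/2,19] -> hit [16,17] leaf, test {P7(miss), P9(miss), P19(miss)}

13 AABB tests over nodes [0, 11, 3, 2, 9, 6, 12, 5, 13, 8, 1, 4, 14]; 1 leaf entered; closest miss.

== RESULT ==
[0, 11, 3, 2, 9, 6, 12, 5, 13, 8, 1, 4, 14]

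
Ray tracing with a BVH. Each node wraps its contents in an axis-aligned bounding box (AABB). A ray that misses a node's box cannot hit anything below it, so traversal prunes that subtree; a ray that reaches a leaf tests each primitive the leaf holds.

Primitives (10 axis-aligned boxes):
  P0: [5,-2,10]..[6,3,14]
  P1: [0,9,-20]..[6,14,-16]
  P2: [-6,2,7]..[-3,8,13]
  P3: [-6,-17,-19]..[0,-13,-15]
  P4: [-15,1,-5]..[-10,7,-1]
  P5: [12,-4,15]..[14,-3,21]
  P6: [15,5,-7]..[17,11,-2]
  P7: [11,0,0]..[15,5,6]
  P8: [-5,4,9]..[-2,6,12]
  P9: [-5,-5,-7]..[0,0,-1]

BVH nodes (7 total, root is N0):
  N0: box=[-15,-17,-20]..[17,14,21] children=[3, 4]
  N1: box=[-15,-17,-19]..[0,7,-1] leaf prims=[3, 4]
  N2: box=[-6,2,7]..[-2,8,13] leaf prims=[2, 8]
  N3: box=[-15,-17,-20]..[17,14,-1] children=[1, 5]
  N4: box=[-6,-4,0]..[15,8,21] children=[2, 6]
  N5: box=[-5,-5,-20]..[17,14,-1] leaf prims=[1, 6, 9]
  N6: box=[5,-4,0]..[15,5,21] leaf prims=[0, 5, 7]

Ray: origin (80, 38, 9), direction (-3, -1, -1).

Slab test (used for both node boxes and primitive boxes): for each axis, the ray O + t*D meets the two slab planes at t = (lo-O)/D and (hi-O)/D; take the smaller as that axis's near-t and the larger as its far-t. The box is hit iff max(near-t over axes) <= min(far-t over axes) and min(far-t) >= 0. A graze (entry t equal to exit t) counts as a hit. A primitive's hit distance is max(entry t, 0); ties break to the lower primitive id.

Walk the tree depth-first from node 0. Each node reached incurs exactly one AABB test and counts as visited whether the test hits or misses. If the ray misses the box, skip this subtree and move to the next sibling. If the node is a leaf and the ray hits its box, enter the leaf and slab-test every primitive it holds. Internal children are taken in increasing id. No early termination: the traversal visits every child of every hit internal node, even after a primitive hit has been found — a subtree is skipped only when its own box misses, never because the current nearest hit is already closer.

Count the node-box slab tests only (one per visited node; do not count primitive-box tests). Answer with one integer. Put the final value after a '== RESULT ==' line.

Trace the traversal:
N0 x:[21,95/3] y:[24,55] z:[-12,29] -> hit [24,29], descend [3, 4]
  N3 x:[21,95/3] y:[24,55] z:[10,29] -> hit [24,29], descend [1, 5]
    N1 x:[80/3,95/3] y:[31,55] z:[10,28] -> miss, prune
    N5 x:[21,85/3] y:[24,43] z:[10,29] -> hit [24,85/3] leaf, test {P1@t=25, P6(miss), P9(miss)}
  N4 x:[65/3,86/3] y:[30,42] z:[-12,9] -> miss, prune

order=[0, 3, 1, 5, 4]  |boxes|=5  |leaves|=1  hit=P1

== RESULT ==
5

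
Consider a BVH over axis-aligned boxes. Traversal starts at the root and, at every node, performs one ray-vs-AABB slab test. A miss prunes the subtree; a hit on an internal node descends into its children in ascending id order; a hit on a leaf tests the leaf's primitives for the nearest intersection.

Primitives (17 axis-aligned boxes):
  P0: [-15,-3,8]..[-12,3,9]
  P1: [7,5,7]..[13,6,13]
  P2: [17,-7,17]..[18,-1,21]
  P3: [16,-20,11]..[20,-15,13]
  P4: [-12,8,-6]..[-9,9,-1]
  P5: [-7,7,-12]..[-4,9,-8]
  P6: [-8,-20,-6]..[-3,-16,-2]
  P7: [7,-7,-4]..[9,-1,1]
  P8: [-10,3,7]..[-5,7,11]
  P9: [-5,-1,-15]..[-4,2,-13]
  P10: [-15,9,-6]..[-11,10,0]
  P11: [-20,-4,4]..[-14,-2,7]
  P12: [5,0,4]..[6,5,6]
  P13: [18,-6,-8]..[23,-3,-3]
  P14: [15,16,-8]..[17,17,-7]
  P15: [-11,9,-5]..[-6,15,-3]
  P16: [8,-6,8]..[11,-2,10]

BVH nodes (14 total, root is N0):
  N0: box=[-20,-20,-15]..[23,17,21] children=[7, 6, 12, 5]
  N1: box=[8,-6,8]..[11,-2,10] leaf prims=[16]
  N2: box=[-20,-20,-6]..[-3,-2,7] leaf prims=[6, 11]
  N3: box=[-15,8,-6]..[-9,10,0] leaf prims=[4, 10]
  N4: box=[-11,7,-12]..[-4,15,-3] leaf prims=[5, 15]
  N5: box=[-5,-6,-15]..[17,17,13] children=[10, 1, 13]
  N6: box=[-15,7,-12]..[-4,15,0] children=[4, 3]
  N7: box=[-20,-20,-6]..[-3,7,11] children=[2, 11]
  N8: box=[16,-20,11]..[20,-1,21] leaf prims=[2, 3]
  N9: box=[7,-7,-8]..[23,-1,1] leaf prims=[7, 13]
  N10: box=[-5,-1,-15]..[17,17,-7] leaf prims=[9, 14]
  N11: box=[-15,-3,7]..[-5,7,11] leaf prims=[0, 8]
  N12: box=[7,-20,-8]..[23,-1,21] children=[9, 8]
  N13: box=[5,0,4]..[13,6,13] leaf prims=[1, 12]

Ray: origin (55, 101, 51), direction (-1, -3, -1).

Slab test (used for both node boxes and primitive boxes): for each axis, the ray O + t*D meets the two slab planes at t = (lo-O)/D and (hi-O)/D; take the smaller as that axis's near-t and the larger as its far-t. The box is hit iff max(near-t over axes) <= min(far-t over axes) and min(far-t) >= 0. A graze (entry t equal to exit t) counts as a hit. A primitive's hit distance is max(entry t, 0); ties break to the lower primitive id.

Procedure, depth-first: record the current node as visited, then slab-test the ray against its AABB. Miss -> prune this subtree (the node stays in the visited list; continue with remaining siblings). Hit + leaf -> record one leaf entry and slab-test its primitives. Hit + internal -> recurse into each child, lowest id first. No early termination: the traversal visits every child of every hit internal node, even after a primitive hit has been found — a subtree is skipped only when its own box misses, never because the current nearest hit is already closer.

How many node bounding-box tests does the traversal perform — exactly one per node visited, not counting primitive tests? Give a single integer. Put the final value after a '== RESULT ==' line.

Trace the traversal:
N0 x:[32,75] y:[28,121/3] z:[30,66] -> hit [32,121/3], descend [5, 6, 7, 12]
  N5 x:[38,60] y:[28,107/3] z:[38,66] -> miss, prune
  N6 x:[59,70] y:[86/3,94/3] z:[51,63] -> miss, prune
  N7 x:[58,75] y:[94/3,121/3] z:[40,57] -> miss, prune
  N12 x:[32,48] y:[34,121/3] z:[30,59] -> hit [34,121/3], descend [8, 9]
    N8 x:[35,39] y:[34,121/3] z:[30,40] -> hit [35,39] leaf, test {P2(miss), P3@t=116/3}
    N9 x:[32,48] y:[34,36] z:[50,59] -> miss, prune

Visited [0, 5, 6, 7, 12, 8, 9]. Tests: 7 box, 1 leaf. Nearest: P3.

== RESULT ==
7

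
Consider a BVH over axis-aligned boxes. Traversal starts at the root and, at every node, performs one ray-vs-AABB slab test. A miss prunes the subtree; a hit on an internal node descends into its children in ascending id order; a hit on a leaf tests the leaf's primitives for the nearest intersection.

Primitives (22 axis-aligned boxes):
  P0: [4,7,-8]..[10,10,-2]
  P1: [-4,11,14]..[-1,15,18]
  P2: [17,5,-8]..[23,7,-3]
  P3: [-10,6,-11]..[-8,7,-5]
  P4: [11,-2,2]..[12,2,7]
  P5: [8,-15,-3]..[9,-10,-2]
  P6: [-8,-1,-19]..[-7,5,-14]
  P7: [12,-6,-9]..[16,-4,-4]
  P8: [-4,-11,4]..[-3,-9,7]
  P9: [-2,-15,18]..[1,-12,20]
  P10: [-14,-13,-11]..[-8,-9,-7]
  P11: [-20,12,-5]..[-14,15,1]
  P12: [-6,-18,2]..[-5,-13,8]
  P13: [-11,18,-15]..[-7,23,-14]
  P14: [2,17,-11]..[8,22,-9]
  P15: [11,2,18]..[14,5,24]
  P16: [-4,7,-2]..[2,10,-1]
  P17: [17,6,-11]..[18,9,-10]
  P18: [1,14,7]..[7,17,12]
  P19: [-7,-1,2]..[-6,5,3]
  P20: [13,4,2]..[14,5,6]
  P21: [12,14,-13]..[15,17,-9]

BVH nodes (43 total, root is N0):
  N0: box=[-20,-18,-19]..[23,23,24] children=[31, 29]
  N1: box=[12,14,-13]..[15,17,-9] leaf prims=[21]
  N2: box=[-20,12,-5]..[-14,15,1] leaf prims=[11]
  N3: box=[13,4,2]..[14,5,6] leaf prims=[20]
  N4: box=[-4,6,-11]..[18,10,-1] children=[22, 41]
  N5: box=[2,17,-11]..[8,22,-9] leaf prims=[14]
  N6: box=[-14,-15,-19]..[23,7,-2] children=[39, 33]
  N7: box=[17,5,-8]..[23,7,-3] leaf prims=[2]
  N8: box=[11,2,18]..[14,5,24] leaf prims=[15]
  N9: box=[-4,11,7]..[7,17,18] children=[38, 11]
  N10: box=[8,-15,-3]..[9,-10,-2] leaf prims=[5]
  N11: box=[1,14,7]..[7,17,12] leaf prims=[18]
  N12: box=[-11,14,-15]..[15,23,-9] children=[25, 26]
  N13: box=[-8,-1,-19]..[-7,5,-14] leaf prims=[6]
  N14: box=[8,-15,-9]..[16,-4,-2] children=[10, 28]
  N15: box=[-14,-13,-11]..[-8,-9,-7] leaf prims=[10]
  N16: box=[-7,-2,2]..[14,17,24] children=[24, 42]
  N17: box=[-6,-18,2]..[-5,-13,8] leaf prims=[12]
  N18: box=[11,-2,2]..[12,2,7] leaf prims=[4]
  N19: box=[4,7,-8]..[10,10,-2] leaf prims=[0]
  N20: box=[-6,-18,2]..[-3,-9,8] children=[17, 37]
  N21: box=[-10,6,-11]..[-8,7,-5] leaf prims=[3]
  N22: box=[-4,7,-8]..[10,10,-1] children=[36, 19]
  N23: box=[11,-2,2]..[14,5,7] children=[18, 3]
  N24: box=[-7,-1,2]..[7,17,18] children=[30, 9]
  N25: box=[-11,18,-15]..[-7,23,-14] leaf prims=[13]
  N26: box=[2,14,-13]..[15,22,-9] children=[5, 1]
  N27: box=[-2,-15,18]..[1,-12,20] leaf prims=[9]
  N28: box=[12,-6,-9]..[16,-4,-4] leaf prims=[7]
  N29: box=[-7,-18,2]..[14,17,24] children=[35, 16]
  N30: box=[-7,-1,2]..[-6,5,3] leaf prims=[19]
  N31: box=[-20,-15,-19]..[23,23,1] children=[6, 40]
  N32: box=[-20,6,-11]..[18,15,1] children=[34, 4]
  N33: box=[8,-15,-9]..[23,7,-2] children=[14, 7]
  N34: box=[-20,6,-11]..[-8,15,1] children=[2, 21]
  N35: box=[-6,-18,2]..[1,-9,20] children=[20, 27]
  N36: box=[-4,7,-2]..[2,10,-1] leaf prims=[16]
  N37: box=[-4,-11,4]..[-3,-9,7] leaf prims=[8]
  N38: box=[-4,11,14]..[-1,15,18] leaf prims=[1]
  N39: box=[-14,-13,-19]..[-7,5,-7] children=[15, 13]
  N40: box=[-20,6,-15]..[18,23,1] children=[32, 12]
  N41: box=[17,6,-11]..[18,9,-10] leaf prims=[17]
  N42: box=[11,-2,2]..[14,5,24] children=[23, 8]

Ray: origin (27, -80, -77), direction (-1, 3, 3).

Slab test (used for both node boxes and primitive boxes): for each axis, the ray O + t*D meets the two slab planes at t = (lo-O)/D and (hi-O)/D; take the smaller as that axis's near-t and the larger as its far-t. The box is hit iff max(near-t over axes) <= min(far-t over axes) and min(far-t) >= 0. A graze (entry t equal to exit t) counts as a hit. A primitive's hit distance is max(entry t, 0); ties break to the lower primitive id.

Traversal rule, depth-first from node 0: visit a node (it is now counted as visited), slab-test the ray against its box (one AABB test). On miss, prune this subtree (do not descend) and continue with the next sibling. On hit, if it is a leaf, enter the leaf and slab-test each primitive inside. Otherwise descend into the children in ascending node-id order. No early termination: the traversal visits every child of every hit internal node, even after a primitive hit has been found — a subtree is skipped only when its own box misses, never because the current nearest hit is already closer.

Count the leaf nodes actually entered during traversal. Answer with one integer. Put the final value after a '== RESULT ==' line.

Traverse from the root:
N0 x:[4,47] y:[62/3,103/3] z:[58/3,101/3] -> hit [62/3,101/3], descend [29, 31]
  N29 x:[13,34] y:[62/3,97/3] z:[79/3,101/3] -> hit [79/3,97/3], descend [16, 35]
    N16 x:[13,34] y:[26,97/3] z:[79/3,101/3] -> hit [79/3,97/3], descend [24, 42]
      N24 x:[20,34] y:[79/3,97/3] z:[79/3,95/3] -> hit [79/3,95/3], descend [9, 30]
        N9 x:[20,31] y:[91/3,97/3] z:[28,95/3] -> hit [91/3,31], descend [11, 38]
          N11 x:[20,26] y:[94/3,97/3] z:[28,89/3] -> miss, prune
          N38 x:[28,31] y:[91/3,95/3] z:[91/3,95/3] -> hit [91/3,31] leaf, test {P1@t=91/3}
        N30 x:[33,34] y:[79/3,85/3] z:[79/3,80/3] -> miss, prune
      N42 x:[13,16] y:[26,85/3] z:[79/3,101/3] -> miss, prune
    N35 x:[26,33] y:[62/3,71/3] z:[79/3,97/3] -> miss, prune
  N31 x:[4,47] y:[65/3,103/3] z:[58/3,26] -> hit [65/3,26], descend [6, 40]
    N6 x:[4,41] y:[65/3,29] z:[58/3,25] -> hit [65/3,25], descend [33, 39]
      N33 x:[4,19] y:[65/3,29] z:[68/3,25] -> miss, prune
      N39 x:[34,41] y:[67/3,85/3] z:[58/3,70/3] -> miss, prune
    N40 x:[9,47] y:[86/3,103/3] z:[62/3,26] -> miss, prune

order=[0, 29, 16, 24, 9, 11, 38, 30, 42, 35, 31, 6, 33, 39, 40]  |boxes|=15  |leaves|=1  hit=P1

== RESULT ==
1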